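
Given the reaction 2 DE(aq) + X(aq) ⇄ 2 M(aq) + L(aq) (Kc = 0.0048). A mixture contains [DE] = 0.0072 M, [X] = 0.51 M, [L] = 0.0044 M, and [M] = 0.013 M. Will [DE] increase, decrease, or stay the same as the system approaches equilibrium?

increase

Qc = [M]²·[L] / ([DE]²·[X]) = (0.013)²·(0.0044) / ((0.0072)²·(0.51)) = 0.028
Qc = 0.028 > Kc = 0.0048: net reverse reaction.
DE is a reactant, so it increases.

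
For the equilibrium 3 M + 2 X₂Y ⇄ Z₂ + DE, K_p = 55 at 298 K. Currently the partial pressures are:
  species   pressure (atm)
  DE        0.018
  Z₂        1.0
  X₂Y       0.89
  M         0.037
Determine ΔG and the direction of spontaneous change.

Q_p = P(Z₂)·P(DE) / (P(M)³·P(X₂Y)²) = (1.0)·(0.018) / ((0.037)³·(0.89)²) = 449
ΔG = RT ln(Q_p/K_p) = (8.314 J mol⁻¹ K⁻¹)(298 K) × ln(449/55)
   = (2.478 kJ/mol)(2.100) = 5.20 kJ/mol
ΔG > 0, so the forward reaction is non-spontaneous (proceeds in reverse).

ΔG = 5.20 kJ/mol; the forward reaction is non-spontaneous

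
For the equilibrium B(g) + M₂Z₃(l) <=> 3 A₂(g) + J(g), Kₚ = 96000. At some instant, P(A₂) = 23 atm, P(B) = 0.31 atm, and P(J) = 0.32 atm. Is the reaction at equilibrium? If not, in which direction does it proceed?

toward products

(M₂Z₃ is a pure liquid — omitted from Qₚ.)
Qₚ = P(A₂)³·P(J) / P(B) = (23)³·(0.32) / (0.31) = 13000
Qₚ = 13000 < Kₚ = 96000, so the forward reaction proceeds.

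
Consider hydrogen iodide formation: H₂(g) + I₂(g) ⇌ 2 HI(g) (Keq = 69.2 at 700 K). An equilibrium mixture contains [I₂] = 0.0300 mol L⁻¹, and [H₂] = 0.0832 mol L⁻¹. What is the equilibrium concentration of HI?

[HI] = 0.416 mol L⁻¹

At equilibrium, Keq = [HI]² / ([H₂]·[I₂]) = 69.2.
([HI])² / ((0.0832)·(0.0300)) = 69.2
[HI]² = 0.173 ⇒ [HI] = 0.416 mol L⁻¹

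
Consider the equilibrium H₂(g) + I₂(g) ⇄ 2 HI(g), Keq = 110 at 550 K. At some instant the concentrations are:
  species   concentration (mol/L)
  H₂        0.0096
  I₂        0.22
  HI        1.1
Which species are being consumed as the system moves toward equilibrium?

HI (products)

Q = [HI]² / ([H₂]·[I₂]) = (1.1)² / ((0.0096)·(0.22)) = 570
Q = 570 > Keq = 110: net reverse reaction.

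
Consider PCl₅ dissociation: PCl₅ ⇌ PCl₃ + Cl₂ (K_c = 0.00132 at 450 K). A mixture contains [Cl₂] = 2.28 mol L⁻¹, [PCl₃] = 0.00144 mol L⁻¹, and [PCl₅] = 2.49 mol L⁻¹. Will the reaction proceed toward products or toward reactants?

Q_c = [PCl₃]·[Cl₂] / [PCl₅] = (0.00144)·(2.28) / (2.49) = 0.00132
Q_c = 0.00132 = K_c, so the system is already at equilibrium.

at equilibrium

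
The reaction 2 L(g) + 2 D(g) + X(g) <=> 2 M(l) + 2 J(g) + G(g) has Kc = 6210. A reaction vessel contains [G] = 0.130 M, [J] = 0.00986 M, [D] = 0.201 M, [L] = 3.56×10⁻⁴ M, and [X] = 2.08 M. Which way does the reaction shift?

(M is a pure liquid — omitted from Qc.)
Qc = [J]²·[G] / ([L]²·[D]²·[X]) = (0.00986)²·(0.130) / ((3.56×10⁻⁴)²·(0.201)²·(2.08)) = 1190
Qc = 1190 < Kc = 6210, so the forward reaction proceeds.

in the forward direction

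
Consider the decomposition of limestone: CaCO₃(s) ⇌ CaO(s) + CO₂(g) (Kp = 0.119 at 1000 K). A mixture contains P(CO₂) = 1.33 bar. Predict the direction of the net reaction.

toward reactants

(CaCO₃, CaO are pure solids — omitted from Qp.)
Qp = P(CO₂) = 1.33
Qp = 1.33 > Kp = 0.119, so the reverse reaction proceeds.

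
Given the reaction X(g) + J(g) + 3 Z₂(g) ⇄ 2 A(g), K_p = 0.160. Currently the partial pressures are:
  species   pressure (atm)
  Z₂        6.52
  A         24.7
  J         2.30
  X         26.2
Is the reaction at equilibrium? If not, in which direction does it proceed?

toward products

Q_p = P(A)² / (P(X)·P(J)·P(Z₂)³) = (24.7)² / ((26.2)·(2.30)·(6.52)³) = 0.0365
Q_p = 0.0365 < K_p = 0.160, so the forward reaction proceeds.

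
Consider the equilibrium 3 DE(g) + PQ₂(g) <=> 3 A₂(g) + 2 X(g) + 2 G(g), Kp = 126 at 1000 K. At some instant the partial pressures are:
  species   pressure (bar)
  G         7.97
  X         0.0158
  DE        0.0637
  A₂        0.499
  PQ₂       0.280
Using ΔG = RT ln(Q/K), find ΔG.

ΔG = -12.7 kJ/mol

Qp = P(A₂)³·P(X)²·P(G)² / (P(DE)³·P(PQ₂)) = (0.499)³·(0.0158)²·(7.97)² / ((0.0637)³·(0.280)) = 27.2
ΔG = RT ln(Qp/Kp) = (8.314 J mol⁻¹ K⁻¹)(1000 K) × ln(27.2/126)
   = (8.314 kJ/mol)(-1.533) = -12.7 kJ/mol
ΔG < 0, so the forward reaction is spontaneous (proceeds forward).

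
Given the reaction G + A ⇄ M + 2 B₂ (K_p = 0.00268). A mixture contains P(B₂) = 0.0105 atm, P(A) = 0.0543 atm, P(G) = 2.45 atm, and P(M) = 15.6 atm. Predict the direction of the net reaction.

Q_p = P(M)·P(B₂)² / (P(G)·P(A)) = (15.6)·(0.0105)² / ((2.45)·(0.0543)) = 0.0129
Q_p = 0.0129 > K_p = 0.00268, so the reverse reaction proceeds.

in the reverse direction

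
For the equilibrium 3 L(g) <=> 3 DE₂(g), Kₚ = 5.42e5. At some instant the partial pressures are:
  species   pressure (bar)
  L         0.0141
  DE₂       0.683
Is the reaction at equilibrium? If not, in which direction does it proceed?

to the right

Qₚ = P(DE₂)³ / P(L)³ = (0.683)³ / (0.0141)³ = 1.14e5
Qₚ = 1.14e5 < Kₚ = 5.42e5, so the forward reaction proceeds.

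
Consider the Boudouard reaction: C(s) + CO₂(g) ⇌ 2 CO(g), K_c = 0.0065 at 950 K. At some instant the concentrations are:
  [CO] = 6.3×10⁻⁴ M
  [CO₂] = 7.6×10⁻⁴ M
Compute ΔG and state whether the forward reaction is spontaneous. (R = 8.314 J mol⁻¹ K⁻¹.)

ΔG = -19.9 kJ/mol; the forward reaction is spontaneous

(C is a pure solid — omitted from Q_c.)
Q_c = [CO]² / [CO₂] = (6.3×10⁻⁴)² / (7.6×10⁻⁴) = 5.22×10⁻⁴
ΔG = RT ln(Q_c/K_c) = (8.314 J mol⁻¹ K⁻¹)(950 K) × ln(5.22×10⁻⁴/0.0065)
   = (7.898 kJ/mol)(-2.522) = -19.9 kJ/mol
ΔG < 0, so the forward reaction is spontaneous (proceeds forward).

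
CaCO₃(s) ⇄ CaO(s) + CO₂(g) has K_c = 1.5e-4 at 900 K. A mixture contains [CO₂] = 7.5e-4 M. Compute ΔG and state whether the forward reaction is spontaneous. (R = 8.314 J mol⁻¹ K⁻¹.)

ΔG = 12.0 kJ/mol; the forward reaction is non-spontaneous

(CaCO₃, CaO are pure solids — omitted from Q_c.)
Q_c = [CO₂] = 7.50e-4
ΔG = RT ln(Q_c/K_c) = (8.314 J mol⁻¹ K⁻¹)(900 K) × ln(7.50e-4/1.5e-4)
   = (7.483 kJ/mol)(1.609) = 12.0 kJ/mol
ΔG > 0, so the forward reaction is non-spontaneous (proceeds in reverse).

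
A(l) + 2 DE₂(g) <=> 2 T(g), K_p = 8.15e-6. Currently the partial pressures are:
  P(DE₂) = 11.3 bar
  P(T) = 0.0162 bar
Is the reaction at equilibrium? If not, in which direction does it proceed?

(A is a pure liquid — omitted from Q_p.)
Q_p = P(T)² / P(DE₂)² = (0.0162)² / (11.3)² = 2.06e-6
Q_p = 2.06e-6 < K_p = 8.15e-6, so the forward reaction proceeds.

forward (toward products)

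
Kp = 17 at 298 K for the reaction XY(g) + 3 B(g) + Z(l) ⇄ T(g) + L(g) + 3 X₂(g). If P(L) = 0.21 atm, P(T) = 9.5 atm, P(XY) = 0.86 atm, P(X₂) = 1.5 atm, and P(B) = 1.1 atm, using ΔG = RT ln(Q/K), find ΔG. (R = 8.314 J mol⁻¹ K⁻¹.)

ΔG = -2.63 kJ/mol

(Z is a pure liquid — omitted from Qp.)
Qp = P(T)·P(L)·P(X₂)³ / (P(XY)·P(B)³) = (9.5)·(0.21)·(1.5)³ / ((0.86)·(1.1)³) = 5.88
ΔG = RT ln(Qp/Kp) = (8.314 J mol⁻¹ K⁻¹)(298 K) × ln(5.88/17)
   = (2.478 kJ/mol)(-1.062) = -2.63 kJ/mol
ΔG < 0, so the forward reaction is spontaneous (proceeds forward).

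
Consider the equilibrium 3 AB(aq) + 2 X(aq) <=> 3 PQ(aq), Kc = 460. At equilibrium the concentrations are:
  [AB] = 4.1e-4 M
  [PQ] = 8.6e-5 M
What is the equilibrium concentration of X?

At equilibrium, Kc = [PQ]³ / ([AB]³·[X]²) = 460.
(8.6e-5)³ / ((4.1e-4)³·([X])²) = 460
[X]² = 2.01e-5 ⇒ [X] = 0.0045 M

[X] = 0.0045 M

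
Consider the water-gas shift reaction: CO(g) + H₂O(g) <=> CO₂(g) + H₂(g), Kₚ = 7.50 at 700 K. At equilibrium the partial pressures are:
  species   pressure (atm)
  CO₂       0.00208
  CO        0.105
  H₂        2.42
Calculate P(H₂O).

P(H₂O) = 0.00639 atm

At equilibrium, Kₚ = P(CO₂)·P(H₂) / (P(CO)·P(H₂O)) = 7.50.
(0.00208)·(2.42) / ((0.105)·(P(H₂O))) = 7.50
P(H₂O) = 0.00639 atm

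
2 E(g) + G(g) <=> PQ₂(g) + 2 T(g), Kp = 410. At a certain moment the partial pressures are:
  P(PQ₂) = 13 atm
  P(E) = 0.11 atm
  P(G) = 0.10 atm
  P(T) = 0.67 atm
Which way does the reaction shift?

reverse (toward reactants)

Qp = P(PQ₂)·P(T)² / (P(E)²·P(G)) = (13)·(0.67)² / ((0.11)²·(0.10)) = 4800
Qp = 4800 > Kp = 410, so the reverse reaction proceeds.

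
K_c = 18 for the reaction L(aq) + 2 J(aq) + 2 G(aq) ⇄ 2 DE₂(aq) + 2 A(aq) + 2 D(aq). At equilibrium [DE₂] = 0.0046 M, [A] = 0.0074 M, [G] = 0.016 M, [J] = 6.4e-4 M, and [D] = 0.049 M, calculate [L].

[L] = 0.0015 M

At equilibrium, K_c = [DE₂]²·[A]²·[D]² / ([L]·[J]²·[G]²) = 18.
(0.0046)²·(0.0074)²·(0.049)² / (([L])·(6.4e-4)²·(0.016)²) = 18
[L] = 0.00147 = 0.0015 M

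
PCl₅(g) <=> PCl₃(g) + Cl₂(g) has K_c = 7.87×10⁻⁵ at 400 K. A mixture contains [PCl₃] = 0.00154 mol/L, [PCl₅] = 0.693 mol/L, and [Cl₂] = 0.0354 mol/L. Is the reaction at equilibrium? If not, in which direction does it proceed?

Q_c = [PCl₃]·[Cl₂] / [PCl₅] = (0.00154)·(0.0354) / (0.693) = 7.87×10⁻⁵
Q_c = 7.87×10⁻⁵ = K_c, so the system is already at equilibrium.

at equilibrium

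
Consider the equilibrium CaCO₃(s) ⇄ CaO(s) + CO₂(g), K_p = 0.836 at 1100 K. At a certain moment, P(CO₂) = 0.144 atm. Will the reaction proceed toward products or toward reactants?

toward products

(CaCO₃, CaO are pure solids — omitted from Q_p.)
Q_p = P(CO₂) = 0.144
Q_p = 0.144 < K_p = 0.836, so the forward reaction proceeds.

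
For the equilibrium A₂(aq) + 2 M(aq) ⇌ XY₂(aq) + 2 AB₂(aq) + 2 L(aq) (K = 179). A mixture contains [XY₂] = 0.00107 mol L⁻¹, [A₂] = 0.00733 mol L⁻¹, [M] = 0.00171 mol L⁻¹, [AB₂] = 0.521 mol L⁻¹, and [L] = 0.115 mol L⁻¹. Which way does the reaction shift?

Q = [XY₂]·[AB₂]²·[L]² / ([A₂]·[M]²) = (0.00107)·(0.521)²·(0.115)² / ((0.00733)·(0.00171)²) = 179
Q = 179 = K, so the system is already at equilibrium.

neither direction; the system is at equilibrium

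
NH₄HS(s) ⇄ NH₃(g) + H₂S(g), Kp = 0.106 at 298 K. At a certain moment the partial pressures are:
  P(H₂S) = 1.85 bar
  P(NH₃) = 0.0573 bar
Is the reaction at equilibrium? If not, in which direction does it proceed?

(NH₄HS is a pure solid — omitted from Qp.)
Qp = P(NH₃)·P(H₂S) = (0.0573)·(1.85) = 0.106
Qp = 0.106 = Kp, so the system is already at equilibrium.

at equilibrium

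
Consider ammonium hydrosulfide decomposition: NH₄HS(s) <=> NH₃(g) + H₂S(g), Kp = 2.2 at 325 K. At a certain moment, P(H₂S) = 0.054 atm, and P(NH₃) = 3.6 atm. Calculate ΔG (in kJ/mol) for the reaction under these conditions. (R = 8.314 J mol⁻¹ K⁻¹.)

(NH₄HS is a pure solid — omitted from Qp.)
Qp = P(NH₃)·P(H₂S) = (3.6)·(0.054) = 0.194
ΔG = RT ln(Qp/Kp) = (8.314 J mol⁻¹ K⁻¹)(325 K) × ln(0.194/2.2)
   = (2.702 kJ/mol)(-2.428) = -6.56 kJ/mol
ΔG < 0, so the forward reaction is spontaneous (proceeds forward).

ΔG = -6.56 kJ/mol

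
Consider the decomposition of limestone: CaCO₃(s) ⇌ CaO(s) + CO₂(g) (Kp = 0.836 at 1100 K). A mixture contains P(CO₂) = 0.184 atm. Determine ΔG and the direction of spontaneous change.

(CaCO₃, CaO are pure solids — omitted from Qp.)
Qp = P(CO₂) = 0.184
ΔG = RT ln(Qp/Kp) = (8.314 J mol⁻¹ K⁻¹)(1100 K) × ln(0.184/0.836)
   = (9.145 kJ/mol)(-1.514) = -13.8 kJ/mol
ΔG < 0, so the forward reaction is spontaneous (proceeds forward).

ΔG = -13.8 kJ/mol; the forward reaction is spontaneous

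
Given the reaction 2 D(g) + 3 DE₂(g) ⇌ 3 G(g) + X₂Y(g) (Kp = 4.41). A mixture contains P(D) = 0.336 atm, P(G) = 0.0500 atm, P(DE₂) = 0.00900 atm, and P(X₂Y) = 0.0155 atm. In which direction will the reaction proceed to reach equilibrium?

reverse (toward reactants)

Qp = P(G)³·P(X₂Y) / (P(D)²·P(DE₂)³) = (0.0500)³·(0.0155) / ((0.336)²·(0.00900)³) = 23.5
Qp = 23.5 > Kp = 4.41, so the reverse reaction proceeds.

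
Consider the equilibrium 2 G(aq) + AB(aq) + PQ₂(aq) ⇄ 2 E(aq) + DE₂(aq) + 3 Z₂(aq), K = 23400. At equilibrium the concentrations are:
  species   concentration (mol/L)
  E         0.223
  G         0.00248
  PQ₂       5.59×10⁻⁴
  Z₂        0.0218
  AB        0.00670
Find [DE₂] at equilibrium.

At equilibrium, K = [E]²·[DE₂]·[Z₂]³ / ([G]²·[AB]·[PQ₂]) = 23400.
(0.223)²·([DE₂])·(0.0218)³ / ((0.00248)²·(0.00670)·(5.59×10⁻⁴)) = 23400
[DE₂] = 1.05 mol/L

[DE₂] = 1.05 mol/L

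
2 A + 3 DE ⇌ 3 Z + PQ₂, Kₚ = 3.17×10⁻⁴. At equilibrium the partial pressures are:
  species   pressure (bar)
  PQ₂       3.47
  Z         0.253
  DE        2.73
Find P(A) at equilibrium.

At equilibrium, Kₚ = P(Z)³·P(PQ₂) / (P(A)²·P(DE)³) = 3.17×10⁻⁴.
(0.253)³·(3.47) / ((P(A))²·(2.73)³) = 3.17×10⁻⁴
P(A)² = 8.71 ⇒ P(A) = 2.95 bar

P(A) = 2.95 bar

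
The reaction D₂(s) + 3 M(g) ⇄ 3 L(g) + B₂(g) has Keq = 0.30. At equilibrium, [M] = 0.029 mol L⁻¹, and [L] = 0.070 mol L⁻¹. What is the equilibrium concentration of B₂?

[B₂] = 0.021 mol L⁻¹

(D₂ is a pure solid — omitted from Keq.)
At equilibrium, Keq = [L]³·[B₂] / [M]³ = 0.30.
(0.070)³·([B₂]) / (0.029)³ = 0.30
[B₂] = 0.0213 = 0.021 mol L⁻¹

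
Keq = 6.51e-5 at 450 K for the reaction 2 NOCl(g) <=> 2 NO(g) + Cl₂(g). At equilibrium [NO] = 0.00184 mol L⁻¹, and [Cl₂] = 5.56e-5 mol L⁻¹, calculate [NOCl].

[NOCl] = 0.00170 mol L⁻¹

At equilibrium, Keq = [NO]²·[Cl₂] / [NOCl]² = 6.51e-5.
(0.00184)²·(5.56e-5) / ([NOCl])² = 6.51e-5
[NOCl]² = 2.89e-6 ⇒ [NOCl] = 0.00170 mol L⁻¹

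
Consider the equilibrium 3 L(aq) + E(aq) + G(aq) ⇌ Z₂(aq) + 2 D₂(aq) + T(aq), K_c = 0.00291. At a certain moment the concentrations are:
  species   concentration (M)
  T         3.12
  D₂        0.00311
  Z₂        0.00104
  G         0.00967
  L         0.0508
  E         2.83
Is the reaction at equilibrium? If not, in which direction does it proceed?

reverse (toward reactants)

Q_c = [Z₂]·[D₂]²·[T] / ([L]³·[E]·[G]) = (0.00104)·(0.00311)²·(3.12) / ((0.0508)³·(2.83)·(0.00967)) = 0.00875
Q_c = 0.00875 > K_c = 0.00291, so the reverse reaction proceeds.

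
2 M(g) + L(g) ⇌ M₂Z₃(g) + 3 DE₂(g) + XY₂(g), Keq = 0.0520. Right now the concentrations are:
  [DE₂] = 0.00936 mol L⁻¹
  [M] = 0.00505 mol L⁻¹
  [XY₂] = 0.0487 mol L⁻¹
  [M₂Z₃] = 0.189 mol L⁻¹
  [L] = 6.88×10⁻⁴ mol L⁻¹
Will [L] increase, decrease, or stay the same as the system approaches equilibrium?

Q = [M₂Z₃]·[DE₂]³·[XY₂] / ([M]²·[L]) = (0.189)·(0.00936)³·(0.0487) / ((0.00505)²·(6.88×10⁻⁴)) = 0.430
Q = 0.430 > Keq = 0.0520: net reverse reaction.
L is a reactant, so it increases.

increase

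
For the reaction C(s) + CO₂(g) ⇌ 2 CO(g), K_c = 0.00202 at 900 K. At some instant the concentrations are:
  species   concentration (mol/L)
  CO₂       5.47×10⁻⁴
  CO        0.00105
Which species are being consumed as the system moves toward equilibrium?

(C is a pure solid — omitted from Q_c.)
Q_c = [CO]² / [CO₂] = (0.00105)² / (5.47×10⁻⁴) = 0.00202
Q_c = 0.00202 = K_c; the system is at equilibrium.

none (at equilibrium)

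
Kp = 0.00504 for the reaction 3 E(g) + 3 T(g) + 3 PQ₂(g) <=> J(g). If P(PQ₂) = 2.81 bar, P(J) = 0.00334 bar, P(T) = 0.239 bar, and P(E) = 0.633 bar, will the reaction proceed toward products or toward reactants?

to the left

Qp = P(J) / (P(E)³·P(T)³·P(PQ₂)³) = (0.00334) / ((0.633)³·(0.239)³·(2.81)³) = 0.0435
Qp = 0.0435 > Kp = 0.00504, so the reverse reaction proceeds.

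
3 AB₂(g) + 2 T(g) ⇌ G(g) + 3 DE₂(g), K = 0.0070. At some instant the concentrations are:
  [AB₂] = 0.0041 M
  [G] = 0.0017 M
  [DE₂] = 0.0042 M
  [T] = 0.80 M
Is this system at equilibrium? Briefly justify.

Q = [G]·[DE₂]³ / ([AB₂]³·[T]²) = (0.0017)·(0.0042)³ / ((0.0041)³·(0.80)²) = 0.0029
Q = 0.0029 < K = 0.0070: net forward reaction.

no; Q < K, reaction proceeds forward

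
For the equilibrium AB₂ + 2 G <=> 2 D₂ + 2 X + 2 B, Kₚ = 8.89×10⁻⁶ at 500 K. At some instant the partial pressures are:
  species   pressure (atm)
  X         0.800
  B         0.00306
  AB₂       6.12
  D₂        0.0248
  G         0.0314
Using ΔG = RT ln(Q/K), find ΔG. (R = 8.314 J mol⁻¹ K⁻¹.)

ΔG = -11.1 kJ/mol

Qₚ = P(D₂)²·P(X)²·P(B)² / (P(AB₂)·P(G)²) = (0.0248)²·(0.800)²·(0.00306)² / ((6.12)·(0.0314)²) = 6.11×10⁻⁷
ΔG = RT ln(Qₚ/Kₚ) = (8.314 J mol⁻¹ K⁻¹)(500 K) × ln(6.11×10⁻⁷/8.89×10⁻⁶)
   = (4.157 kJ/mol)(-2.678) = -11.1 kJ/mol
ΔG < 0, so the forward reaction is spontaneous (proceeds forward).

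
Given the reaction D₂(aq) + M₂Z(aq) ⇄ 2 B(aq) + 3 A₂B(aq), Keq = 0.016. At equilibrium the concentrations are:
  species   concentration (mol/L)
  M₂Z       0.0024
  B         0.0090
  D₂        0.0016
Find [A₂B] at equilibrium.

At equilibrium, Keq = [B]²·[A₂B]³ / ([D₂]·[M₂Z]) = 0.016.
(0.0090)²·([A₂B])³ / ((0.0016)·(0.0024)) = 0.016
[A₂B]³ = 7.59×10⁻⁴ ⇒ [A₂B] = 0.091 mol/L

[A₂B] = 0.091 mol/L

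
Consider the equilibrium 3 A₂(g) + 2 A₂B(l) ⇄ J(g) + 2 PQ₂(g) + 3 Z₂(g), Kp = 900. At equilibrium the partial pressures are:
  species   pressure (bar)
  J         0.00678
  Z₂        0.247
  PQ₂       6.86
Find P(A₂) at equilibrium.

P(A₂) = 0.0175 bar

(A₂B is a pure liquid — omitted from Kp.)
At equilibrium, Kp = P(J)·P(PQ₂)²·P(Z₂)³ / P(A₂)³ = 900.
(0.00678)·(6.86)²·(0.247)³ / (P(A₂))³ = 900
P(A₂)³ = 5.34e-6 ⇒ P(A₂) = 0.0175 bar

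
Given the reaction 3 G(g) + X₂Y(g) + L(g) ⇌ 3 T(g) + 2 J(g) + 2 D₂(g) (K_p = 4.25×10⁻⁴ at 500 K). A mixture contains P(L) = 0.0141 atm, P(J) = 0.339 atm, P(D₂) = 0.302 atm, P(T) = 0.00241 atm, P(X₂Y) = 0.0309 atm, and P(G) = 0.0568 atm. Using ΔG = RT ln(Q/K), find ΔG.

Q_p = P(T)³·P(J)²·P(D₂)² / (P(G)³·P(X₂Y)·P(L)) = (0.00241)³·(0.339)²·(0.302)² / ((0.0568)³·(0.0309)·(0.0141)) = 0.00184
ΔG = RT ln(Q_p/K_p) = (8.314 J mol⁻¹ K⁻¹)(500 K) × ln(0.00184/4.25×10⁻⁴)
   = (4.157 kJ/mol)(1.465) = 6.09 kJ/mol
ΔG > 0, so the forward reaction is non-spontaneous (proceeds in reverse).

ΔG = 6.09 kJ/mol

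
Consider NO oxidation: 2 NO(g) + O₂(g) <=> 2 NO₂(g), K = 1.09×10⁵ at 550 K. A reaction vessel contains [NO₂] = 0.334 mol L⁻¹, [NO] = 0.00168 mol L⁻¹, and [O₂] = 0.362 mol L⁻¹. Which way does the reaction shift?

neither direction; the system is at equilibrium

Q = [NO₂]² / ([NO]²·[O₂]) = (0.334)² / ((0.00168)²·(0.362)) = 1.09×10⁵
Q = 1.09×10⁵ = K, so the system is already at equilibrium.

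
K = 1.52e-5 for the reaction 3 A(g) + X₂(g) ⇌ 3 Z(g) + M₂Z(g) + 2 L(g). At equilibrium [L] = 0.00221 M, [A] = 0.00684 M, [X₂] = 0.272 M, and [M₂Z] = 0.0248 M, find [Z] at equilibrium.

[Z] = 0.0222 M

At equilibrium, K = [Z]³·[M₂Z]·[L]² / ([A]³·[X₂]) = 1.52e-5.
([Z])³·(0.0248)·(0.00221)² / ((0.00684)³·(0.272)) = 1.52e-5
[Z]³ = 1.09e-5 ⇒ [Z] = 0.0222 M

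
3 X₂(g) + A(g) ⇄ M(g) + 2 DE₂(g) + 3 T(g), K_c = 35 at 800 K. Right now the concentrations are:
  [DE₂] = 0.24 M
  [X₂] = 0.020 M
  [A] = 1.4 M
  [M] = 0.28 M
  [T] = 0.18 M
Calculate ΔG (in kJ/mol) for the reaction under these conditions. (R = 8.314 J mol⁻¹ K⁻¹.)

Q_c = [M]·[DE₂]²·[T]³ / ([X₂]³·[A]) = (0.28)·(0.24)²·(0.18)³ / ((0.020)³·(1.4)) = 8.40
ΔG = RT ln(Q_c/K_c) = (8.314 J mol⁻¹ K⁻¹)(800 K) × ln(8.40/35)
   = (6.651 kJ/mol)(-1.427) = -9.49 kJ/mol
ΔG < 0, so the forward reaction is spontaneous (proceeds forward).

ΔG = -9.49 kJ/mol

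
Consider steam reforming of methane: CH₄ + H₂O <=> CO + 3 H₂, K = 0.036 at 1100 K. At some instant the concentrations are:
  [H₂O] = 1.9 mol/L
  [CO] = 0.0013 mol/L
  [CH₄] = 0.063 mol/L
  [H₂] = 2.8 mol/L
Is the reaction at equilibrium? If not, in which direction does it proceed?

Q = [CO]·[H₂]³ / ([CH₄]·[H₂O]) = (0.0013)·(2.8)³ / ((0.063)·(1.9)) = 0.24
Q = 0.24 > K = 0.036, so the reverse reaction proceeds.

to the left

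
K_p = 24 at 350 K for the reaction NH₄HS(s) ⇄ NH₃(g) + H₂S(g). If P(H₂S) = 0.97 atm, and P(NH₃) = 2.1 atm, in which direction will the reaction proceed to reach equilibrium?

(NH₄HS is a pure solid — omitted from Q_p.)
Q_p = P(NH₃)·P(H₂S) = (2.1)·(0.97) = 2.0
Q_p = 2.0 < K_p = 24, so the forward reaction proceeds.

in the forward direction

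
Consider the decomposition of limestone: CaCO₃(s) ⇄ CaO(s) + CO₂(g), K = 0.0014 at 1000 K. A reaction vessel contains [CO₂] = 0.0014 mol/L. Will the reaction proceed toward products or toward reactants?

neither direction; the system is at equilibrium

(CaCO₃, CaO are pure solids — omitted from Q.)
Q = [CO₂] = 0.0014
Q = 0.0014 = K, so the system is already at equilibrium.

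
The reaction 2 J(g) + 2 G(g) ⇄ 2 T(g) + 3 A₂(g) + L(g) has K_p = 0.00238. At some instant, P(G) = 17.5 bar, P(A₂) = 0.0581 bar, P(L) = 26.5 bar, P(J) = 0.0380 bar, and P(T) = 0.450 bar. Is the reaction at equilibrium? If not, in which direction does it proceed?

no net change (already at equilibrium)

Q_p = P(T)²·P(A₂)³·P(L) / (P(J)²·P(G)²) = (0.450)²·(0.0581)³·(26.5) / ((0.0380)²·(17.5)²) = 0.00238
Q_p = 0.00238 = K_p, so the system is already at equilibrium.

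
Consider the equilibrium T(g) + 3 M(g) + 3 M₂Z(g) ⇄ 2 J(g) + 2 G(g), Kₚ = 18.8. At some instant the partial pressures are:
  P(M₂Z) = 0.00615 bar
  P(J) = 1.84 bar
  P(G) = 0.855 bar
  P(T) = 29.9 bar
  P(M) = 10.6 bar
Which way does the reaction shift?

to the left

Qₚ = P(J)²·P(G)² / (P(T)·P(M)³·P(M₂Z)³) = (1.84)²·(0.855)² / ((29.9)·(10.6)³·(0.00615)³) = 299
Qₚ = 299 > Kₚ = 18.8, so the reverse reaction proceeds.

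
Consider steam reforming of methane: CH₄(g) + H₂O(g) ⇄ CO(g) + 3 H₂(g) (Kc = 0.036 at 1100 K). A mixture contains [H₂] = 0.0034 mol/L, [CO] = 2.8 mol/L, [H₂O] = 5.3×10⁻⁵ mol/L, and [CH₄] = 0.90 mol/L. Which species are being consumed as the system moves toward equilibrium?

CH₄, H₂O (reactants)

Qc = [CO]·[H₂]³ / ([CH₄]·[H₂O]) = (2.8)·(0.0034)³ / ((0.90)·(5.3×10⁻⁵)) = 0.0023
Qc = 0.0023 < Kc = 0.036: net forward reaction.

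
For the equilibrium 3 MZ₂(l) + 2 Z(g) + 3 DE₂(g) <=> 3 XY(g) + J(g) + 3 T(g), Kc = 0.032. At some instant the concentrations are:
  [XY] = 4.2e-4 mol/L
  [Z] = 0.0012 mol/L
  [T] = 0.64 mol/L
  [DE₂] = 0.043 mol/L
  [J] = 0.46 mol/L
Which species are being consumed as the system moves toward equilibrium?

(MZ₂ is a pure liquid — omitted from Qc.)
Qc = [XY]³·[J]·[T]³ / ([Z]²·[DE₂]³) = (4.2e-4)³·(0.46)·(0.64)³ / ((0.0012)²·(0.043)³) = 0.078
Qc = 0.078 > Kc = 0.032: net reverse reaction.

XY, J, T (products)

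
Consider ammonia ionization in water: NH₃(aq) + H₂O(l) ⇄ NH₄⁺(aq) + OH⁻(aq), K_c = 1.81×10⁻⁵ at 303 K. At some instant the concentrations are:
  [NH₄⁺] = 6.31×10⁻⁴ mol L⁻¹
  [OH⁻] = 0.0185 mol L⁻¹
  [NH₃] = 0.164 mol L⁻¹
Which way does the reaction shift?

(H₂O is a pure liquid — omitted from Q_c.)
Q_c = [NH₄⁺]·[OH⁻] / [NH₃] = (6.31×10⁻⁴)·(0.0185) / (0.164) = 7.12×10⁻⁵
Q_c = 7.12×10⁻⁵ > K_c = 1.81×10⁻⁵, so the reverse reaction proceeds.

toward reactants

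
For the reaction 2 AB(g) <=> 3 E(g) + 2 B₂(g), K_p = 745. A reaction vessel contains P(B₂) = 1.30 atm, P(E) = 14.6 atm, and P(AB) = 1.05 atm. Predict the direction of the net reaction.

Q_p = P(E)³·P(B₂)² / P(AB)² = (14.6)³·(1.30)² / (1.05)² = 4770
Q_p = 4770 > K_p = 745, so the reverse reaction proceeds.

in the reverse direction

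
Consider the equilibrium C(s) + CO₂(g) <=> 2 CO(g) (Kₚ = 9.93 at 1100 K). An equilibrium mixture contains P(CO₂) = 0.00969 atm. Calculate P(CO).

(C is a pure solid — omitted from Kₚ.)
At equilibrium, Kₚ = P(CO)² / P(CO₂) = 9.93.
(P(CO))² / (0.00969) = 9.93
P(CO)² = 0.0962 ⇒ P(CO) = 0.310 atm

P(CO) = 0.310 atm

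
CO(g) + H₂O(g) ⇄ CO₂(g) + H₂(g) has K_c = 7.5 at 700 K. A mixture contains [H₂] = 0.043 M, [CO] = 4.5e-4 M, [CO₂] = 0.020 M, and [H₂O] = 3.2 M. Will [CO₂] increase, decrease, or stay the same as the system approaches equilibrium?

Q_c = [CO₂]·[H₂] / ([CO]·[H₂O]) = (0.020)·(0.043) / ((4.5e-4)·(3.2)) = 0.60
Q_c = 0.60 < K_c = 7.5: net forward reaction.
CO₂ is a product, so it increases.

increase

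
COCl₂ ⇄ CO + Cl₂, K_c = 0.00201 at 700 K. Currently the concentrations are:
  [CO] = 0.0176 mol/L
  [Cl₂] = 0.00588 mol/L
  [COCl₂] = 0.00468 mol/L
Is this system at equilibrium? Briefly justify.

no; Q > K, reaction proceeds in reverse

Q_c = [CO]·[Cl₂] / [COCl₂] = (0.0176)·(0.00588) / (0.00468) = 0.0221
Q_c = 0.0221 > K_c = 0.00201: net reverse reaction.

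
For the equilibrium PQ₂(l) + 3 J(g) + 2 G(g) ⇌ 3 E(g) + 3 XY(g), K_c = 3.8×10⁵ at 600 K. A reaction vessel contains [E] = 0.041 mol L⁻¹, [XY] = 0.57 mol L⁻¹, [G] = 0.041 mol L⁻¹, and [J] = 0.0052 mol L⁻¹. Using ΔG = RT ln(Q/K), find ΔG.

(PQ₂ is a pure liquid — omitted from Q_c.)
Q_c = [E]³·[XY]³ / ([J]³·[G]²) = (0.041)³·(0.57)³ / ((0.0052)³·(0.041)²) = 54000
ΔG = RT ln(Q_c/K_c) = (8.314 J mol⁻¹ K⁻¹)(600 K) × ln(54000/3.8×10⁵)
   = (4.988 kJ/mol)(-1.951) = -9.73 kJ/mol
ΔG < 0, so the forward reaction is spontaneous (proceeds forward).

ΔG = -9.73 kJ/mol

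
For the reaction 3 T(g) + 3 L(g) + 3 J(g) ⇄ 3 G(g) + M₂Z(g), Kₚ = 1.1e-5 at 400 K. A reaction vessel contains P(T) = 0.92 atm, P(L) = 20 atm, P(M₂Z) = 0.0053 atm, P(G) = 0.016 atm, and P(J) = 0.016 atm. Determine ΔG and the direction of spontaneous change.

ΔG = -8.51 kJ/mol; the forward reaction is spontaneous

Qₚ = P(G)³·P(M₂Z) / (P(T)³·P(L)³·P(J)³) = (0.016)³·(0.0053) / ((0.92)³·(20)³·(0.016)³) = 8.51e-7
ΔG = RT ln(Qₚ/Kₚ) = (8.314 J mol⁻¹ K⁻¹)(400 K) × ln(8.51e-7/1.1e-5)
   = (3.326 kJ/mol)(-2.559) = -8.51 kJ/mol
ΔG < 0, so the forward reaction is spontaneous (proceeds forward).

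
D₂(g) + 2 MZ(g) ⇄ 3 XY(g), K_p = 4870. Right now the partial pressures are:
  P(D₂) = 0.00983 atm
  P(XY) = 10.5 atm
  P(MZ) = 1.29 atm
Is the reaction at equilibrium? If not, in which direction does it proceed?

to the left

Q_p = P(XY)³ / (P(D₂)·P(MZ)²) = (10.5)³ / ((0.00983)·(1.29)²) = 70800
Q_p = 70800 > K_p = 4870, so the reverse reaction proceeds.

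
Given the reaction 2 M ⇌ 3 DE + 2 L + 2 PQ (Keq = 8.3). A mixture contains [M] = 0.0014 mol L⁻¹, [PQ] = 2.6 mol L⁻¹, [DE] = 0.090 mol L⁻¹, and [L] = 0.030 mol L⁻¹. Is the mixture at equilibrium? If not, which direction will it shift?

no; Q < K, reaction proceeds forward

Q = [DE]³·[L]²·[PQ]² / [M]² = (0.090)³·(0.030)²·(2.6)² / (0.0014)² = 2.3
Q = 2.3 < Keq = 8.3: net forward reaction.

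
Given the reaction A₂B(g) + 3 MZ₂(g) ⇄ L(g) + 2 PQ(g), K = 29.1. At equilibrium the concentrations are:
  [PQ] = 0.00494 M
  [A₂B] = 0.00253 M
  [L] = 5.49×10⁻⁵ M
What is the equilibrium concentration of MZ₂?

[MZ₂] = 0.00263 M

At equilibrium, K = [L]·[PQ]² / ([A₂B]·[MZ₂]³) = 29.1.
(5.49×10⁻⁵)·(0.00494)² / ((0.00253)·([MZ₂])³) = 29.1
[MZ₂]³ = 1.82×10⁻⁸ ⇒ [MZ₂] = 0.00263 M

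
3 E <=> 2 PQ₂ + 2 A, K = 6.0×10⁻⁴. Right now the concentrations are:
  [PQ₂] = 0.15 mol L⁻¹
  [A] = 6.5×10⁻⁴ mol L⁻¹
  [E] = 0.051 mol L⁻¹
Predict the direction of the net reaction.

in the forward direction

Q = [PQ₂]²·[A]² / [E]³ = (0.15)²·(6.5×10⁻⁴)² / (0.051)³ = 7.2×10⁻⁵
Q = 7.2×10⁻⁵ < K = 6.0×10⁻⁴, so the forward reaction proceeds.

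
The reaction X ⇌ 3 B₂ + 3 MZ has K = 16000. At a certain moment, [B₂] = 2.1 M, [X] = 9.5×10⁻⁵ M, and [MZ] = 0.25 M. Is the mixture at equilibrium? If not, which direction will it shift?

Q = [B₂]³·[MZ]³ / [X] = (2.1)³·(0.25)³ / (9.5×10⁻⁵) = 1500
Q = 1500 < K = 16000: net forward reaction.

no; Q < K, reaction proceeds forward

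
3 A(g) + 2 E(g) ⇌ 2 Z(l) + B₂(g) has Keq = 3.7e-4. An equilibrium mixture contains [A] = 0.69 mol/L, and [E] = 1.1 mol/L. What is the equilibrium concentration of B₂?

[B₂] = 1.5e-4 mol/L

(Z is a pure liquid — omitted from Keq.)
At equilibrium, Keq = [B₂] / ([A]³·[E]²) = 3.7e-4.
([B₂]) / ((0.69)³·(1.1)²) = 3.7e-4
[B₂] = 1.47e-4 = 1.5e-4 mol/L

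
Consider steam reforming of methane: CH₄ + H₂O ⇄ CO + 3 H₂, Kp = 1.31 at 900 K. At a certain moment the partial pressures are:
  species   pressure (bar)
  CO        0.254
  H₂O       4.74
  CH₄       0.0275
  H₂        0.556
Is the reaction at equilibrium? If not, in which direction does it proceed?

Qp = P(CO)·P(H₂)³ / (P(CH₄)·P(H₂O)) = (0.254)·(0.556)³ / ((0.0275)·(4.74)) = 0.335
Qp = 0.335 < Kp = 1.31, so the forward reaction proceeds.

to the right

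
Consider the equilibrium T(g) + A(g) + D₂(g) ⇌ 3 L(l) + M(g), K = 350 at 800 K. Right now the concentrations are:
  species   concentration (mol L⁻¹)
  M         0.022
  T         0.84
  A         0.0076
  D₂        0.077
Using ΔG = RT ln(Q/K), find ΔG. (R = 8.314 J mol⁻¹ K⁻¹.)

(L is a pure liquid — omitted from Q.)
Q = [M] / ([T]·[A]·[D₂]) = (0.022) / ((0.84)·(0.0076)·(0.077)) = 44.8
ΔG = RT ln(Q/K) = (8.314 J mol⁻¹ K⁻¹)(800 K) × ln(44.8/350)
   = (6.651 kJ/mol)(-2.056) = -13.7 kJ/mol
ΔG < 0, so the forward reaction is spontaneous (proceeds forward).

ΔG = -13.7 kJ/mol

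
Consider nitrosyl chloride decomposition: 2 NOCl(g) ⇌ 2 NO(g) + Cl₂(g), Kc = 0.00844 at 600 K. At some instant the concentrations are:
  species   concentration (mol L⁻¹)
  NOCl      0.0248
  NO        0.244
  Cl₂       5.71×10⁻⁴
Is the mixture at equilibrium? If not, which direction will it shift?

no; Q > K, reaction proceeds in reverse

Qc = [NO]²·[Cl₂] / [NOCl]² = (0.244)²·(5.71×10⁻⁴) / (0.0248)² = 0.0553
Qc = 0.0553 > Kc = 0.00844: net reverse reaction.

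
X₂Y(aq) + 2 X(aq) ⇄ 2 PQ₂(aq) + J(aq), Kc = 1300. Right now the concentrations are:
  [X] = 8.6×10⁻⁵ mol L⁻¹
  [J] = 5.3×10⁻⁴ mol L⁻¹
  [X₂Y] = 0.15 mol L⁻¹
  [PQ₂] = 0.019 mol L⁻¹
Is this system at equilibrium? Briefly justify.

no; Q < K, reaction proceeds forward

Qc = [PQ₂]²·[J] / ([X₂Y]·[X]²) = (0.019)²·(5.3×10⁻⁴) / ((0.15)·(8.6×10⁻⁵)²) = 170
Qc = 170 < Kc = 1300: net forward reaction.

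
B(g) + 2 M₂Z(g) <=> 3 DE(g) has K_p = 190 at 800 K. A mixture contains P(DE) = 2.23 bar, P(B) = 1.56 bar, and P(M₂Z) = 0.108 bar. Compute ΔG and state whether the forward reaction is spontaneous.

ΔG = 7.75 kJ/mol; the forward reaction is non-spontaneous

Q_p = P(DE)³ / (P(B)·P(M₂Z)²) = (2.23)³ / ((1.56)·(0.108)²) = 609
ΔG = RT ln(Q_p/K_p) = (8.314 J mol⁻¹ K⁻¹)(800 K) × ln(609/190)
   = (6.651 kJ/mol)(1.165) = 7.75 kJ/mol
ΔG > 0, so the forward reaction is non-spontaneous (proceeds in reverse).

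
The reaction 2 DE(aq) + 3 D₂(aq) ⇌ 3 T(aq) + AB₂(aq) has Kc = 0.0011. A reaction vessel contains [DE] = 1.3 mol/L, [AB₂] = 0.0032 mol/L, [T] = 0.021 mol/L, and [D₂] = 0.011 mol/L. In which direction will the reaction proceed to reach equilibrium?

Qc = [T]³·[AB₂] / ([DE]²·[D₂]³) = (0.021)³·(0.0032) / ((1.3)²·(0.011)³) = 0.013
Qc = 0.013 > Kc = 0.0011, so the reverse reaction proceeds.

to the left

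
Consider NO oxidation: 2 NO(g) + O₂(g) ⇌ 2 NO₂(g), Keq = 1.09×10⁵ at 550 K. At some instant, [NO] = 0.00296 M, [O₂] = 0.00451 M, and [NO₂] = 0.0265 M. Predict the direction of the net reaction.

Q = [NO₂]² / ([NO]²·[O₂]) = (0.0265)² / ((0.00296)²·(0.00451)) = 17800
Q = 17800 < Keq = 1.09×10⁵, so the forward reaction proceeds.

toward products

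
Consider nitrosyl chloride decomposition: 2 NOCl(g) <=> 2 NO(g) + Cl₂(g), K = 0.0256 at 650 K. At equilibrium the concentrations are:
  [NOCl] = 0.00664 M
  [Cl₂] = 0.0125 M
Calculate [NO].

At equilibrium, K = [NO]²·[Cl₂] / [NOCl]² = 0.0256.
([NO])²·(0.0125) / (0.00664)² = 0.0256
[NO]² = 9.03×10⁻⁵ ⇒ [NO] = 0.00950 M

[NO] = 0.00950 M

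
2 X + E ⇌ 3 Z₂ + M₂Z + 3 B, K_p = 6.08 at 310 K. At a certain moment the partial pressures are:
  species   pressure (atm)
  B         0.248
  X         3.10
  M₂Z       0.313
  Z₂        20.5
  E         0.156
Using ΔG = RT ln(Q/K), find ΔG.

Q_p = P(Z₂)³·P(M₂Z)·P(B)³ / (P(X)²·P(E)) = (20.5)³·(0.313)·(0.248)³ / ((3.10)²·(0.156)) = 27.4
ΔG = RT ln(Q_p/K_p) = (8.314 J mol⁻¹ K⁻¹)(310 K) × ln(27.4/6.08)
   = (2.577 kJ/mol)(1.506) = 3.88 kJ/mol
ΔG > 0, so the forward reaction is non-spontaneous (proceeds in reverse).

ΔG = 3.88 kJ/mol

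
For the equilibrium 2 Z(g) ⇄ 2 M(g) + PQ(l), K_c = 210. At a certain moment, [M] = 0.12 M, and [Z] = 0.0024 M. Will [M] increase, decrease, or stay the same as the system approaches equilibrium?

decrease

(PQ is a pure liquid — omitted from Q_c.)
Q_c = [M]² / [Z]² = (0.12)² / (0.0024)² = 2500
Q_c = 2500 > K_c = 210: net reverse reaction.
M is a product, so it decreases.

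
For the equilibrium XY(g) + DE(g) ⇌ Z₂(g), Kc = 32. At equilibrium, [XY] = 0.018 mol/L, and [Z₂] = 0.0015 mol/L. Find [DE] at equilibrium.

At equilibrium, Kc = [Z₂] / ([XY]·[DE]) = 32.
(0.0015) / ((0.018)·([DE])) = 32
[DE] = 0.00260 = 0.0026 mol/L

[DE] = 0.0026 mol/L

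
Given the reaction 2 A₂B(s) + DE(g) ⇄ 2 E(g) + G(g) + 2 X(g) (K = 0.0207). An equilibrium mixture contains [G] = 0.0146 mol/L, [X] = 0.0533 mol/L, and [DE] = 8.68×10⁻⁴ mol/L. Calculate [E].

[E] = 0.658 mol/L

(A₂B is a pure solid — omitted from K.)
At equilibrium, K = [E]²·[G]·[X]² / [DE] = 0.0207.
([E])²·(0.0146)·(0.0533)² / (8.68×10⁻⁴) = 0.0207
[E]² = 0.433 ⇒ [E] = 0.658 mol/L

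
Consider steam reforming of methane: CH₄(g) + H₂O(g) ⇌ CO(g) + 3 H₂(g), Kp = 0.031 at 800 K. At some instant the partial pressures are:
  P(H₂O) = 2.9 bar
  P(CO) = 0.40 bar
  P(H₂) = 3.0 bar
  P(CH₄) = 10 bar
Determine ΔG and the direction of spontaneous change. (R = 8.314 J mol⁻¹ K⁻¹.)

ΔG = 16.5 kJ/mol; the forward reaction is non-spontaneous

Qp = P(CO)·P(H₂)³ / (P(CH₄)·P(H₂O)) = (0.40)·(3.0)³ / ((10)·(2.9)) = 0.372
ΔG = RT ln(Qp/Kp) = (8.314 J mol⁻¹ K⁻¹)(800 K) × ln(0.372/0.031)
   = (6.651 kJ/mol)(2.485) = 16.5 kJ/mol
ΔG > 0, so the forward reaction is non-spontaneous (proceeds in reverse).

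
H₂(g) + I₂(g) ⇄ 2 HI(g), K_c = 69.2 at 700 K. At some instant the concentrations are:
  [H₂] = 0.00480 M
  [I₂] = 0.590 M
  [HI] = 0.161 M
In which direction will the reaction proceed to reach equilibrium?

forward (toward products)

Q_c = [HI]² / ([H₂]·[I₂]) = (0.161)² / ((0.00480)·(0.590)) = 9.15
Q_c = 9.15 < K_c = 69.2, so the forward reaction proceeds.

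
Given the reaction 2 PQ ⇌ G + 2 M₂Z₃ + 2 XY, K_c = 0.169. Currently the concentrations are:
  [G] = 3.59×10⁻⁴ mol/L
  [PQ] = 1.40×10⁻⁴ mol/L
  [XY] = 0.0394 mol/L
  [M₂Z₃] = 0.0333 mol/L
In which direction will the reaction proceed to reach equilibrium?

Q_c = [G]·[M₂Z₃]²·[XY]² / [PQ]² = (3.59×10⁻⁴)·(0.0333)²·(0.0394)² / (1.40×10⁻⁴)² = 0.0315
Q_c = 0.0315 < K_c = 0.169, so the forward reaction proceeds.

forward (toward products)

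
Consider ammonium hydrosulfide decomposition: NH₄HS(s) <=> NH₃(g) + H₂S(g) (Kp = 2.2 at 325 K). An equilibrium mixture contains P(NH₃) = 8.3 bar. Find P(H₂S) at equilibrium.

P(H₂S) = 0.27 bar

(NH₄HS is a pure solid — omitted from Kp.)
At equilibrium, Kp = P(NH₃)·P(H₂S) = 2.2.
(8.3)·(P(H₂S)) = 2.2
P(H₂S) = 0.265 = 0.27 bar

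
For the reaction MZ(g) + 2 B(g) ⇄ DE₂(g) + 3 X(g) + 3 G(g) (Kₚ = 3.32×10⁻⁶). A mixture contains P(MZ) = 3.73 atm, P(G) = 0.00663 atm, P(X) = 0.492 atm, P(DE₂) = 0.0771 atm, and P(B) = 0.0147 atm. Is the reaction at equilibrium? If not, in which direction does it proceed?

at equilibrium

Qₚ = P(DE₂)·P(X)³·P(G)³ / (P(MZ)·P(B)²) = (0.0771)·(0.492)³·(0.00663)³ / ((3.73)·(0.0147)²) = 3.32×10⁻⁶
Qₚ = 3.32×10⁻⁶ = Kₚ, so the system is already at equilibrium.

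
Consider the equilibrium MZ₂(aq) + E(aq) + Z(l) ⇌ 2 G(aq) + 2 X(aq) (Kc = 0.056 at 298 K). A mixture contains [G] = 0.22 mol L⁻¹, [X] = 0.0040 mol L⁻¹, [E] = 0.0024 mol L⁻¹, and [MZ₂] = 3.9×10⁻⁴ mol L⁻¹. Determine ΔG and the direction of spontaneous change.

ΔG = 6.67 kJ/mol; the forward reaction is non-spontaneous

(Z is a pure liquid — omitted from Qc.)
Qc = [G]²·[X]² / ([MZ₂]·[E]) = (0.22)²·(0.0040)² / ((3.9×10⁻⁴)·(0.0024)) = 0.827
ΔG = RT ln(Qc/Kc) = (8.314 J mol⁻¹ K⁻¹)(298 K) × ln(0.827/0.056)
   = (2.478 kJ/mol)(2.692) = 6.67 kJ/mol
ΔG > 0, so the forward reaction is non-spontaneous (proceeds in reverse).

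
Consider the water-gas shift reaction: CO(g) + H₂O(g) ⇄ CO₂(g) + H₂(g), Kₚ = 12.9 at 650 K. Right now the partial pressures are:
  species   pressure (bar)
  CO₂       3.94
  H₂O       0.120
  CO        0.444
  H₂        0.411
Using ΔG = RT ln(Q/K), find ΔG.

Qₚ = P(CO₂)·P(H₂) / (P(CO)·P(H₂O)) = (3.94)·(0.411) / ((0.444)·(0.120)) = 30.4
ΔG = RT ln(Qₚ/Kₚ) = (8.314 J mol⁻¹ K⁻¹)(650 K) × ln(30.4/12.9)
   = (5.404 kJ/mol)(0.8572) = 4.63 kJ/mol
ΔG > 0, so the forward reaction is non-spontaneous (proceeds in reverse).

ΔG = 4.63 kJ/mol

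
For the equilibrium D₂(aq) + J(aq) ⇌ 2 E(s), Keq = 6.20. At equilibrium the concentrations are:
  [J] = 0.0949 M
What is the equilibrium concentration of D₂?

(E is a pure solid — omitted from Keq.)
At equilibrium, Keq = 1 / ([D₂]·[J]) = 6.20.
1 / (([D₂])·(0.0949)) = 6.20
[D₂] = 1.70 M

[D₂] = 1.70 M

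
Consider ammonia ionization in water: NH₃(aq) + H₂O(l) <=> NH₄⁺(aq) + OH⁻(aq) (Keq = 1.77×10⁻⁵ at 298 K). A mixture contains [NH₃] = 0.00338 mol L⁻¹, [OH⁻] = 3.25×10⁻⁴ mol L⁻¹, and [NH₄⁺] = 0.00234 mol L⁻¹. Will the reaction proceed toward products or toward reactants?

toward reactants

(H₂O is a pure liquid — omitted from Q.)
Q = [NH₄⁺]·[OH⁻] / [NH₃] = (0.00234)·(3.25×10⁻⁴) / (0.00338) = 2.25×10⁻⁴
Q = 2.25×10⁻⁴ > Keq = 1.77×10⁻⁵, so the reverse reaction proceeds.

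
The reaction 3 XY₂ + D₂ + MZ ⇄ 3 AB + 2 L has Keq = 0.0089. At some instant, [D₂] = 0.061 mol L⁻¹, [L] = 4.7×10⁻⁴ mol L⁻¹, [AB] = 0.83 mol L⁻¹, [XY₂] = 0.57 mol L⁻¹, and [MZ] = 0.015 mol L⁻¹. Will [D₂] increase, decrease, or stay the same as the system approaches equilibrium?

Q = [AB]³·[L]² / ([XY₂]³·[D₂]·[MZ]) = (0.83)³·(4.7×10⁻⁴)² / ((0.57)³·(0.061)·(0.015)) = 7.5×10⁻⁴
Q = 7.5×10⁻⁴ < Keq = 0.0089: net forward reaction.
D₂ is a reactant, so it decreases.

decrease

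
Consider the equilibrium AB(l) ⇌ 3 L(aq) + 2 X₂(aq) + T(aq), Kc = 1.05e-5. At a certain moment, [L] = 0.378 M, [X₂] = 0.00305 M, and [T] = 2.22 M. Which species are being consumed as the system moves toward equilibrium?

(AB is a pure liquid — omitted from Qc.)
Qc = [L]³·[X₂]²·[T] = (0.378)³·(0.00305)²·(2.22) = 1.12e-6
Qc = 1.12e-6 < Kc = 1.05e-5: net forward reaction.

AB (reactants)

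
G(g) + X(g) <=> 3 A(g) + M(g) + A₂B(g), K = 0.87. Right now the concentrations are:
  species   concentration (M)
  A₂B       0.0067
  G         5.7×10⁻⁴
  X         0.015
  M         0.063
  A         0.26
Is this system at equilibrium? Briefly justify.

Q = [A]³·[M]·[A₂B] / ([G]·[X]) = (0.26)³·(0.063)·(0.0067) / ((5.7×10⁻⁴)·(0.015)) = 0.87
Q = 0.87 = K; the system is at equilibrium.

yes, at equilibrium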